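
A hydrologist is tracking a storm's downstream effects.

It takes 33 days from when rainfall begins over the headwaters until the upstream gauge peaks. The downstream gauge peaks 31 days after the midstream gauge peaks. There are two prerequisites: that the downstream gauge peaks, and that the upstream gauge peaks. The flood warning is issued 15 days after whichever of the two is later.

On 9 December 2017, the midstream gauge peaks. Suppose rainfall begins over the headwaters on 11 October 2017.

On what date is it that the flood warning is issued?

24 January 2018

The midstream gauge peaks: Dec 9, 2017.
The downstream gauge peaks: Dec 9, 2017 + 31 days = Jan 9, 2018.
Rainfall begins over the headwaters: Oct 11, 2017.
The upstream gauge peaks: Oct 11, 2017 + 33 days = Nov 13, 2017.
Both prerequisites met — the downstream gauge peaks (Jan 9, 2018), the upstream gauge peaks (Nov 13, 2017); the later is Jan 9, 2018.
The flood warning is issued: Jan 9, 2018 + 15 days = Jan 24, 2018.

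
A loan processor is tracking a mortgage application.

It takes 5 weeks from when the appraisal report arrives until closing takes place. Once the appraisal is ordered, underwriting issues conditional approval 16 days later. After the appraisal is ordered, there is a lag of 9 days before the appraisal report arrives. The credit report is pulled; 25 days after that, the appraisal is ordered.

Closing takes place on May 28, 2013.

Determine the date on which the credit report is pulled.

Closing takes place: May 28, 2013.
The appraisal report arrives: May 28, 2013 − 5 weeks = Apr 23, 2013.
The appraisal is ordered: Apr 23, 2013 − 9 days = Apr 14, 2013.
The credit report is pulled: Apr 14, 2013 − 25 days = Mar 20, 2013.

March 20, 2013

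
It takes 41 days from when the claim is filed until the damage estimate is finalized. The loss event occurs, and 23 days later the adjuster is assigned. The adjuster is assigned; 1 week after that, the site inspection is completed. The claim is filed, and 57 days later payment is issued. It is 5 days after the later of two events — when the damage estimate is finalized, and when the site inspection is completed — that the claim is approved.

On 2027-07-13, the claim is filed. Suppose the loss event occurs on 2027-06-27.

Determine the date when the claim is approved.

2027-08-28

The claim is filed: Jul 13, 2027.
The damage estimate is finalized: Jul 13, 2027 + 41 days = Aug 23, 2027.
The loss event occurs: Jun 27, 2027.
The adjuster is assigned: Jun 27, 2027 + 23 days = Jul 20, 2027.
The site inspection is completed: Jul 20, 2027 + 1 week = Jul 27, 2027.
Both prerequisites met — the damage estimate is finalized (Aug 23, 2027), the site inspection is completed (Jul 27, 2027); the later is Aug 23, 2027.
The claim is approved: Aug 23, 2027 + 5 days = Aug 28, 2027.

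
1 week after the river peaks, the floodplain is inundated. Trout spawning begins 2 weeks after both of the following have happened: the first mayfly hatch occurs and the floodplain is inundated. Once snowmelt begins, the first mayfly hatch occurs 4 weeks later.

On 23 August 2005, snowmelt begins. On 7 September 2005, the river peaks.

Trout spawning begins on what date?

4 October 2005

Snowmelt begins: Aug 23, 2005.
The first mayfly hatch occurs: Aug 23, 2005 + 4 weeks = Sep 20, 2005.
The river peaks: Sep 7, 2005.
The floodplain is inundated: Sep 7, 2005 + 1 week = Sep 14, 2005.
Both prerequisites met — the first mayfly hatch occurs (Sep 20, 2005), the floodplain is inundated (Sep 14, 2005); the later is Sep 20, 2005.
Trout spawning begins: Sep 20, 2005 + 2 weeks = Oct 4, 2005.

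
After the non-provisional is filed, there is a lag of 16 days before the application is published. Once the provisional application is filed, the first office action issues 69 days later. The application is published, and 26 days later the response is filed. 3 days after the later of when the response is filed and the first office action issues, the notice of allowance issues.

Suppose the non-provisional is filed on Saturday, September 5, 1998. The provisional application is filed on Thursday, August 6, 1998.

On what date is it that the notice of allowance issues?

Tuesday, October 20, 1998

The non-provisional is filed: Sep 5, 1998.
The application is published: Sep 5, 1998 + 16 days = Sep 21, 1998.
The response is filed: Sep 21, 1998 + 26 days = Oct 17, 1998.
The provisional application is filed: Aug 6, 1998.
The first office action issues: Aug 6, 1998 + 69 days = Oct 14, 1998.
Both prerequisites met — the response is filed (Oct 17, 1998), the first office action issues (Oct 14, 1998); the later is Oct 17, 1998.
The notice of allowance issues: Oct 17, 1998 + 3 days = Oct 20, 1998.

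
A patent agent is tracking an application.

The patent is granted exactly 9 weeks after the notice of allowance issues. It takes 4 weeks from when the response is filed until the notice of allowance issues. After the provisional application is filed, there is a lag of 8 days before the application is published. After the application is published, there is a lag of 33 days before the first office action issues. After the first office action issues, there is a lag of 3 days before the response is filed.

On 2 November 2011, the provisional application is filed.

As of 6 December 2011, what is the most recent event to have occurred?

The application is published

The provisional application is filed: Nov 2, 2011.
The application is published: Nov 2, 2011 + 8 days = Nov 10, 2011.
The first office action issues: Nov 10, 2011 + 33 days = Dec 13, 2011.
The response is filed: Dec 13, 2011 + 3 days = Dec 16, 2011.
The notice of allowance issues: Dec 16, 2011 + 4 weeks = Jan 13, 2012.
The patent is granted: Jan 13, 2012 + 9 weeks = Mar 16, 2012.
Dec 6, 2011 falls between when the application is published (Nov 10, 2011) and when the first office action issues (Dec 13, 2011).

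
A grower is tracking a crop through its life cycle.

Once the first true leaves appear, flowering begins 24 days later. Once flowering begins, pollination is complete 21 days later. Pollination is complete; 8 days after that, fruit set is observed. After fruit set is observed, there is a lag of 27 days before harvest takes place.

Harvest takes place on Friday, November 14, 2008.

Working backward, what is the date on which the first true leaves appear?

Tuesday, August 26, 2008

Harvest takes place: Nov 14, 2008.
Fruit set is observed: Nov 14, 2008 − 27 days = Oct 18, 2008.
Pollination is complete: Oct 18, 2008 − 8 days = Oct 10, 2008.
Flowering begins: Oct 10, 2008 − 21 days = Sep 19, 2008.
The first true leaves appear: Sep 19, 2008 − 24 days = Aug 26, 2008.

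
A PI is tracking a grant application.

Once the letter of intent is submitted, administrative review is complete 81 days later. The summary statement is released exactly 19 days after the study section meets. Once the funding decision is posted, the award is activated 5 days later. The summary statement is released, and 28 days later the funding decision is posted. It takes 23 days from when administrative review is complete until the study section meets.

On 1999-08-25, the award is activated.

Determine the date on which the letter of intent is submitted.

1999-03-22

The award is activated: Aug 25, 1999.
The funding decision is posted: Aug 25, 1999 − 5 days = Aug 20, 1999.
The summary statement is released: Aug 20, 1999 − 28 days = Jul 23, 1999.
The study section meets: Jul 23, 1999 − 19 days = Jul 4, 1999.
Administrative review is complete: Jul 4, 1999 − 23 days = Jun 11, 1999.
The letter of intent is submitted: Jun 11, 1999 − 81 days = Mar 22, 1999.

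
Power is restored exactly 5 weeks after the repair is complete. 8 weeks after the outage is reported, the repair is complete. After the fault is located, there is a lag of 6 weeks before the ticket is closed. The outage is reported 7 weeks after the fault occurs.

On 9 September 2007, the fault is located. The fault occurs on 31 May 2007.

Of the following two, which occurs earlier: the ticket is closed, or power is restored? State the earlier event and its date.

The fault is located: Sep 9, 2007.
The ticket is closed: Sep 9, 2007 + 6 weeks = Oct 21, 2007.
The fault occurs: May 31, 2007.
The outage is reported: May 31, 2007 + 7 weeks = Jul 19, 2007.
The repair is complete: Jul 19, 2007 + 8 weeks = Sep 13, 2007.
Power is restored: Sep 13, 2007 + 5 weeks = Oct 18, 2007.
Comparing: the ticket is closed on Oct 21, 2007 vs power is restored on Oct 18, 2007. Earlier: power is restored.

Power is restored — 18 October 2007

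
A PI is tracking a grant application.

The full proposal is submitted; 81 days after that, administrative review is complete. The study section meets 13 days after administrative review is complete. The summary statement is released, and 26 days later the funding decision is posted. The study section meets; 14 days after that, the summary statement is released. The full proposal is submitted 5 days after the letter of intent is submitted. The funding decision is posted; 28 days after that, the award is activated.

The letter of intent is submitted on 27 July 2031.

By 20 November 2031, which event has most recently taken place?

The letter of intent is submitted: Jul 27, 2031.
The full proposal is submitted: Jul 27, 2031 + 5 days = Aug 1, 2031.
Administrative review is complete: Aug 1, 2031 + 81 days = Oct 21, 2031.
The study section meets: Oct 21, 2031 + 13 days = Nov 3, 2031.
The summary statement is released: Nov 3, 2031 + 14 days = Nov 17, 2031.
The funding decision is posted: Nov 17, 2031 + 26 days = Dec 13, 2031.
The award is activated: Dec 13, 2031 + 28 days = Jan 10, 2032.
Nov 20, 2031 falls between when the summary statement is released (Nov 17, 2031) and when the funding decision is posted (Dec 13, 2031).

The summary statement is released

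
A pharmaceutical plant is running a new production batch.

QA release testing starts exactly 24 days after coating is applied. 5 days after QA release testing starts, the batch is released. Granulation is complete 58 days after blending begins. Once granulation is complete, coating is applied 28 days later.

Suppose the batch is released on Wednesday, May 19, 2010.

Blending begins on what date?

The batch is released: May 19, 2010.
QA release testing starts: May 19, 2010 − 5 days = May 14, 2010.
Coating is applied: May 14, 2010 − 24 days = Apr 20, 2010.
Granulation is complete: Apr 20, 2010 − 28 days = Mar 23, 2010.
Blending begins: Mar 23, 2010 − 58 days = Jan 24, 2010.

Sunday, January 24, 2010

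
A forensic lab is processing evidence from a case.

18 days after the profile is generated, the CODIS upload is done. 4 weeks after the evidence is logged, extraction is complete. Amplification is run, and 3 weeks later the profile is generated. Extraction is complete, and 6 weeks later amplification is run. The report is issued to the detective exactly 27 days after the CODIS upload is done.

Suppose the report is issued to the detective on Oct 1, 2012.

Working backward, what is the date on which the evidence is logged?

May 18, 2012

The report is issued to the detective: Oct 1, 2012.
The CODIS upload is done: Oct 1, 2012 − 27 days = Sep 4, 2012.
The profile is generated: Sep 4, 2012 − 18 days = Aug 17, 2012.
Amplification is run: Aug 17, 2012 − 3 weeks = Jul 27, 2012.
Extraction is complete: Jul 27, 2012 − 6 weeks = Jun 15, 2012.
The evidence is logged: Jun 15, 2012 − 4 weeks = May 18, 2012.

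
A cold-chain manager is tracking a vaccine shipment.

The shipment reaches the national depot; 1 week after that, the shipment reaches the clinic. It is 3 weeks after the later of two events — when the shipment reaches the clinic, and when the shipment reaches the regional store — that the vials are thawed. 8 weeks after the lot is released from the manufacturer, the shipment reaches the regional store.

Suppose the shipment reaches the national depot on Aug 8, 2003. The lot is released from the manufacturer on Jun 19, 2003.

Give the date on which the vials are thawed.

Sep 5, 2003

The shipment reaches the national depot: Aug 8, 2003.
The shipment reaches the clinic: Aug 8, 2003 + 1 week = Aug 15, 2003.
The lot is released from the manufacturer: Jun 19, 2003.
The shipment reaches the regional store: Jun 19, 2003 + 8 weeks = Aug 14, 2003.
Both prerequisites met — the shipment reaches the clinic (Aug 15, 2003), the shipment reaches the regional store (Aug 14, 2003); the later is Aug 15, 2003.
The vials are thawed: Aug 15, 2003 + 3 weeks = Sep 5, 2003.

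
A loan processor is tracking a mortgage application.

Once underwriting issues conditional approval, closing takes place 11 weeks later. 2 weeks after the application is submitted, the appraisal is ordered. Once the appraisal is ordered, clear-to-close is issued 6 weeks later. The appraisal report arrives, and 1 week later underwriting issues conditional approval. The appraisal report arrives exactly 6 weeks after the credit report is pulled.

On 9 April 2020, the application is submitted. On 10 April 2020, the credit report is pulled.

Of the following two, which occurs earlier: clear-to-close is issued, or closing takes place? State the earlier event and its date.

Clear-to-close is issued — 4 June 2020

The application is submitted: Apr 9, 2020.
The appraisal is ordered: Apr 9, 2020 + 2 weeks = Apr 23, 2020.
Clear-to-close is issued: Apr 23, 2020 + 6 weeks = Jun 4, 2020.
The credit report is pulled: Apr 10, 2020.
The appraisal report arrives: Apr 10, 2020 + 6 weeks = May 22, 2020.
Underwriting issues conditional approval: May 22, 2020 + 1 week = May 29, 2020.
Closing takes place: May 29, 2020 + 11 weeks = Aug 14, 2020.
Comparing: clear-to-close is issued on Jun 4, 2020 vs closing takes place on Aug 14, 2020. Earlier: clear-to-close is issued.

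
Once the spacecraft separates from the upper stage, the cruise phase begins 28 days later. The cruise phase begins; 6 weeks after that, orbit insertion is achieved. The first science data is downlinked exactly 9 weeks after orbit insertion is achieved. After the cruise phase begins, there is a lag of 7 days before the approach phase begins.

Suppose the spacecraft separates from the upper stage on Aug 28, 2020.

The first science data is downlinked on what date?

The spacecraft separates from the upper stage: Aug 28, 2020.
The cruise phase begins: Aug 28, 2020 + 28 days = Sep 25, 2020.
Orbit insertion is achieved: Sep 25, 2020 + 6 weeks = Nov 6, 2020.
The first science data is downlinked: Nov 6, 2020 + 9 weeks = Jan 8, 2021.

Jan 8, 2021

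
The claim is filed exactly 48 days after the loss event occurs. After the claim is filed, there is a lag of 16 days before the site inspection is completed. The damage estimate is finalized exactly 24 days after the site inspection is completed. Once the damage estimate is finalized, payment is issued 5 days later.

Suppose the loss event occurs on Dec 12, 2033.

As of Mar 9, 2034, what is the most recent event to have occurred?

The site inspection is completed

The loss event occurs: Dec 12, 2033.
The claim is filed: Dec 12, 2033 + 48 days = Jan 29, 2034.
The site inspection is completed: Jan 29, 2034 + 16 days = Feb 14, 2034.
The damage estimate is finalized: Feb 14, 2034 + 24 days = Mar 10, 2034.
Payment is issued: Mar 10, 2034 + 5 days = Mar 15, 2034.
Mar 9, 2034 falls between when the site inspection is completed (Feb 14, 2034) and when the damage estimate is finalized (Mar 10, 2034).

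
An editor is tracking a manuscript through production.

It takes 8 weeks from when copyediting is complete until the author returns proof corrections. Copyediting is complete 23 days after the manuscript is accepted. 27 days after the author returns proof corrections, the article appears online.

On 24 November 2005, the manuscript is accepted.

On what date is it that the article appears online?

10 March 2006

The manuscript is accepted: Nov 24, 2005.
Copyediting is complete: Nov 24, 2005 + 23 days = Dec 17, 2005.
The author returns proof corrections: Dec 17, 2005 + 8 weeks = Feb 11, 2006.
The article appears online: Feb 11, 2006 + 27 days = Mar 10, 2006.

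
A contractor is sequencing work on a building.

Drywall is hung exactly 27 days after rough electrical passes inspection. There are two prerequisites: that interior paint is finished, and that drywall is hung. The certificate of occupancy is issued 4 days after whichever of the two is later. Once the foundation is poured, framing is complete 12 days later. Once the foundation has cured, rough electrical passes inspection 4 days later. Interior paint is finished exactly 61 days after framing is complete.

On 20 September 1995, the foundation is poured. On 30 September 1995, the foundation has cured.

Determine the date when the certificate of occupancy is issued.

6 December 1995

The foundation is poured: Sep 20, 1995.
Framing is complete: Sep 20, 1995 + 12 days = Oct 2, 1995.
Interior paint is finished: Oct 2, 1995 + 61 days = Dec 2, 1995.
The foundation has cured: Sep 30, 1995.
Rough electrical passes inspection: Sep 30, 1995 + 4 days = Oct 4, 1995.
Drywall is hung: Oct 4, 1995 + 27 days = Oct 31, 1995.
Both prerequisites met — interior paint is finished (Dec 2, 1995), drywall is hung (Oct 31, 1995); the later is Dec 2, 1995.
The certificate of occupancy is issued: Dec 2, 1995 + 4 days = Dec 6, 1995.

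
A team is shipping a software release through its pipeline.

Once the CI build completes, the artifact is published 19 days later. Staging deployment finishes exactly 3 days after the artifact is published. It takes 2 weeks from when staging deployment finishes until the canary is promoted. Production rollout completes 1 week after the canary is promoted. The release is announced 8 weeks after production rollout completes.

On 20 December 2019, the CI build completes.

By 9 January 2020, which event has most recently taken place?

The artifact is published

The CI build completes: Dec 20, 2019.
The artifact is published: Dec 20, 2019 + 19 days = Jan 8, 2020.
Staging deployment finishes: Jan 8, 2020 + 3 days = Jan 11, 2020.
The canary is promoted: Jan 11, 2020 + 2 weeks = Jan 25, 2020.
Production rollout completes: Jan 25, 2020 + 1 week = Feb 1, 2020.
The release is announced: Feb 1, 2020 + 8 weeks = Mar 28, 2020.
Jan 9, 2020 falls between when the artifact is published (Jan 8, 2020) and when staging deployment finishes (Jan 11, 2020).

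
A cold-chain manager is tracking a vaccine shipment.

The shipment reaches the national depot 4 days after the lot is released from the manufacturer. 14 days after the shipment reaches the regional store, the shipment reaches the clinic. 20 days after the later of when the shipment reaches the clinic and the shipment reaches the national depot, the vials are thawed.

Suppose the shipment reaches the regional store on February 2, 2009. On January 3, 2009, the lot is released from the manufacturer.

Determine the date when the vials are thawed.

The shipment reaches the regional store: Feb 2, 2009.
The shipment reaches the clinic: Feb 2, 2009 + 14 days = Feb 16, 2009.
The lot is released from the manufacturer: Jan 3, 2009.
The shipment reaches the national depot: Jan 3, 2009 + 4 days = Jan 7, 2009.
Both prerequisites met — the shipment reaches the clinic (Feb 16, 2009), the shipment reaches the national depot (Jan 7, 2009); the later is Feb 16, 2009.
The vials are thawed: Feb 16, 2009 + 20 days = Mar 8, 2009.

March 8, 2009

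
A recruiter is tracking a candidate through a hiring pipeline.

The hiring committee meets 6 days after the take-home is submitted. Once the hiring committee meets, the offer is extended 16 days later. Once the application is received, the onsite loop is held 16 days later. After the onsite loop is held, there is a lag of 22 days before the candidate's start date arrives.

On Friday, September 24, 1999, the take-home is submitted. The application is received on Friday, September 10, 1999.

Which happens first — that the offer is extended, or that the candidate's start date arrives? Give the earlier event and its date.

The take-home is submitted: Sep 24, 1999.
The hiring committee meets: Sep 24, 1999 + 6 days = Sep 30, 1999.
The offer is extended: Sep 30, 1999 + 16 days = Oct 16, 1999.
The application is received: Sep 10, 1999.
The onsite loop is held: Sep 10, 1999 + 16 days = Sep 26, 1999.
The candidate's start date arrives: Sep 26, 1999 + 22 days = Oct 18, 1999.
Comparing: the offer is extended on Oct 16, 1999 vs the candidate's start date arrives on Oct 18, 1999. Earlier: the offer is extended.

The offer is extended — Saturday, October 16, 1999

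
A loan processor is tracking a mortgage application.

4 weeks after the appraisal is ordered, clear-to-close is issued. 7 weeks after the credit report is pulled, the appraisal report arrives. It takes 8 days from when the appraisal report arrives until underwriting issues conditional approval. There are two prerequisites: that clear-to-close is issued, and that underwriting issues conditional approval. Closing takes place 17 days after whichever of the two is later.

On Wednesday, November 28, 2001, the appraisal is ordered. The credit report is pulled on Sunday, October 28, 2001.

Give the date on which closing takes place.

The appraisal is ordered: Nov 28, 2001.
Clear-to-close is issued: Nov 28, 2001 + 4 weeks = Dec 26, 2001.
The credit report is pulled: Oct 28, 2001.
The appraisal report arrives: Oct 28, 2001 + 7 weeks = Dec 16, 2001.
Underwriting issues conditional approval: Dec 16, 2001 + 8 days = Dec 24, 2001.
Both prerequisites met — clear-to-close is issued (Dec 26, 2001), underwriting issues conditional approval (Dec 24, 2001); the later is Dec 26, 2001.
Closing takes place: Dec 26, 2001 + 17 days = Jan 12, 2002.

Saturday, January 12, 2002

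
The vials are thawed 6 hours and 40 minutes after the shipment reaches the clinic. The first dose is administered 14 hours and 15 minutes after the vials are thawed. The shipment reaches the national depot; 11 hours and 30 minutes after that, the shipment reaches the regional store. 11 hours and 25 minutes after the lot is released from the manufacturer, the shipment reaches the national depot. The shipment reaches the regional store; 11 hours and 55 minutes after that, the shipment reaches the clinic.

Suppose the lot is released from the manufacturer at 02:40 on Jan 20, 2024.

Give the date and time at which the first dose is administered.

The lot is released from the manufacturer: 02:40 Jan 20, 2024.
The shipment reaches the national depot: 02:40 Jan 20, 2024 + 11h25m = 14:05 Jan 20, 2024.
The shipment reaches the regional store: 14:05 Jan 20, 2024 + 11h30m = 01:35 Jan 21, 2024.
The shipment reaches the clinic: 01:35 Jan 21, 2024 + 11h55m = 13:30 Jan 21, 2024.
The vials are thawed: 13:30 Jan 21, 2024 + 6h40m = 20:10 Jan 21, 2024.
The first dose is administered: 20:10 Jan 21, 2024 + 14h15m = 10:25 Jan 22, 2024.

10:25 on Jan 22, 2024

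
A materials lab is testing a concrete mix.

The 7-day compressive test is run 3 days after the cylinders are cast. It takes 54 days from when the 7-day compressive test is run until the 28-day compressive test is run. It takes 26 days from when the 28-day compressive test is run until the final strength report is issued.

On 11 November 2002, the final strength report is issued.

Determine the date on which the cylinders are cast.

The final strength report is issued: Nov 11, 2002.
The 28-day compressive test is run: Nov 11, 2002 − 26 days = Oct 16, 2002.
The 7-day compressive test is run: Oct 16, 2002 − 54 days = Aug 23, 2002.
The cylinders are cast: Aug 23, 2002 − 3 days = Aug 20, 2002.

20 August 2002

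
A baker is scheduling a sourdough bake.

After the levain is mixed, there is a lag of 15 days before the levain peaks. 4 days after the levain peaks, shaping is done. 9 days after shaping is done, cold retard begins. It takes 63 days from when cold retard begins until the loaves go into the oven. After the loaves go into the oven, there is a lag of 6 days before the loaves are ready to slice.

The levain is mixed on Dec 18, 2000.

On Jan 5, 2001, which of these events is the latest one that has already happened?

The levain peaks

The levain is mixed: Dec 18, 2000.
The levain peaks: Dec 18, 2000 + 15 days = Jan 2, 2001.
Shaping is done: Jan 2, 2001 + 4 days = Jan 6, 2001.
Cold retard begins: Jan 6, 2001 + 9 days = Jan 15, 2001.
The loaves go into the oven: Jan 15, 2001 + 63 days = Mar 19, 2001.
The loaves are ready to slice: Mar 19, 2001 + 6 days = Mar 25, 2001.
Jan 5, 2001 falls between when the levain peaks (Jan 2, 2001) and when shaping is done (Jan 6, 2001).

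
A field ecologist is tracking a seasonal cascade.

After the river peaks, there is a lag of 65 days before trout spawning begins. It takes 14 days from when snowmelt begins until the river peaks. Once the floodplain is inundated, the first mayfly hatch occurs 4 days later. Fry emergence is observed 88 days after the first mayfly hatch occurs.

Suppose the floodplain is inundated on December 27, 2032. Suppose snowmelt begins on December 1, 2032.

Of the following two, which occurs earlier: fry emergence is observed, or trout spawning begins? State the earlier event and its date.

The floodplain is inundated: Dec 27, 2032.
The first mayfly hatch occurs: Dec 27, 2032 + 4 days = Dec 31, 2032.
Fry emergence is observed: Dec 31, 2032 + 88 days = Mar 29, 2033.
Snowmelt begins: Dec 1, 2032.
The river peaks: Dec 1, 2032 + 14 days = Dec 15, 2032.
Trout spawning begins: Dec 15, 2032 + 65 days = Feb 18, 2033.
Comparing: fry emergence is observed on Mar 29, 2033 vs trout spawning begins on Feb 18, 2033. Earlier: trout spawning begins.

Trout spawning begins — February 18, 2033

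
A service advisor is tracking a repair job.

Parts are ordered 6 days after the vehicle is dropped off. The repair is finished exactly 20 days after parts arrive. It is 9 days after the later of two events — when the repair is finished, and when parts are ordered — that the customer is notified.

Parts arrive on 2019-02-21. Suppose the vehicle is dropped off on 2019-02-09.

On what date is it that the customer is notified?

2019-03-22

Parts arrive: Feb 21, 2019.
The repair is finished: Feb 21, 2019 + 20 days = Mar 13, 2019.
The vehicle is dropped off: Feb 9, 2019.
Parts are ordered: Feb 9, 2019 + 6 days = Feb 15, 2019.
Both prerequisites met — the repair is finished (Mar 13, 2019), parts are ordered (Feb 15, 2019); the later is Mar 13, 2019.
The customer is notified: Mar 13, 2019 + 9 days = Mar 22, 2019.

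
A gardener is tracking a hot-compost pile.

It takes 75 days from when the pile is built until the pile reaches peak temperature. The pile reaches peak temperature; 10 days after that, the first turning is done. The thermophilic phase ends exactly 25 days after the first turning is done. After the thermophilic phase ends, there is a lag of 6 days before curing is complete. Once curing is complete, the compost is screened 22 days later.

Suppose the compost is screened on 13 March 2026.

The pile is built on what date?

The compost is screened: Mar 13, 2026.
Curing is complete: Mar 13, 2026 − 22 days = Feb 19, 2026.
The thermophilic phase ends: Feb 19, 2026 − 6 days = Feb 13, 2026.
The first turning is done: Feb 13, 2026 − 25 days = Jan 19, 2026.
The pile reaches peak temperature: Jan 19, 2026 − 10 days = Jan 9, 2026.
The pile is built: Jan 9, 2026 − 75 days = Oct 26, 2025.

26 October 2025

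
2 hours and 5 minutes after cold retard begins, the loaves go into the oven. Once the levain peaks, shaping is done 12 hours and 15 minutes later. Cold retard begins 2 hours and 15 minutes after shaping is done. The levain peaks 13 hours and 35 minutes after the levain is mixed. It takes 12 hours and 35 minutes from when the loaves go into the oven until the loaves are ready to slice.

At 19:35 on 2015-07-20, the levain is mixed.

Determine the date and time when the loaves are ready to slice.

14:20 on 2015-07-22

The levain is mixed: 19:35 Jul 20, 2015.
The levain peaks: 19:35 Jul 20, 2015 + 13h35m = 09:10 Jul 21, 2015.
Shaping is done: 09:10 Jul 21, 2015 + 12h15m = 21:25 Jul 21, 2015.
Cold retard begins: 21:25 Jul 21, 2015 + 2h15m = 23:40 Jul 21, 2015.
The loaves go into the oven: 23:40 Jul 21, 2015 + 2h05m = 01:45 Jul 22, 2015.
The loaves are ready to slice: 01:45 Jul 22, 2015 + 12h35m = 14:20 Jul 22, 2015.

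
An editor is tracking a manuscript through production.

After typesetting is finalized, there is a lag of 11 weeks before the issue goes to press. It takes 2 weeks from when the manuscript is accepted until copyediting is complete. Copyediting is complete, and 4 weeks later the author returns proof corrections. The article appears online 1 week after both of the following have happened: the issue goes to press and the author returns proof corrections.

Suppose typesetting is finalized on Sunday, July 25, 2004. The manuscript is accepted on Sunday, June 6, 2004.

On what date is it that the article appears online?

Sunday, October 17, 2004

Typesetting is finalized: Jul 25, 2004.
The issue goes to press: Jul 25, 2004 + 11 weeks = Oct 10, 2004.
The manuscript is accepted: Jun 6, 2004.
Copyediting is complete: Jun 6, 2004 + 2 weeks = Jun 20, 2004.
The author returns proof corrections: Jun 20, 2004 + 4 weeks = Jul 18, 2004.
Both prerequisites met — the issue goes to press (Oct 10, 2004), the author returns proof corrections (Jul 18, 2004); the later is Oct 10, 2004.
The article appears online: Oct 10, 2004 + 1 week = Oct 17, 2004.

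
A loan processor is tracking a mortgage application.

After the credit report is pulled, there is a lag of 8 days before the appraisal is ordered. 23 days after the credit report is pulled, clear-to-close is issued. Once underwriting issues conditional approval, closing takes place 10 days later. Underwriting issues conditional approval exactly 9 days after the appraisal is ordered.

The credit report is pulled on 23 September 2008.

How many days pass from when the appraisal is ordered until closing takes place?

19 days

Causal path: the appraisal is ordered → underwriting issues conditional approval → closing takes place.
Total delay along the path: 9 + 10 = 19 days.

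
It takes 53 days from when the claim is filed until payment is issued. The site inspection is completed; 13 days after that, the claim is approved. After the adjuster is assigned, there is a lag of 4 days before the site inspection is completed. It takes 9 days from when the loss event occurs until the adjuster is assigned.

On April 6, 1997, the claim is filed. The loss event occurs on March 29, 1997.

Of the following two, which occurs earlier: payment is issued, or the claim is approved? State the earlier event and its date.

The claim is filed: Apr 6, 1997.
Payment is issued: Apr 6, 1997 + 53 days = May 29, 1997.
The loss event occurs: Mar 29, 1997.
The adjuster is assigned: Mar 29, 1997 + 9 days = Apr 7, 1997.
The site inspection is completed: Apr 7, 1997 + 4 days = Apr 11, 1997.
The claim is approved: Apr 11, 1997 + 13 days = Apr 24, 1997.
Comparing: payment is issued on May 29, 1997 vs the claim is approved on Apr 24, 1997. Earlier: the claim is approved.

The claim is approved — April 24, 1997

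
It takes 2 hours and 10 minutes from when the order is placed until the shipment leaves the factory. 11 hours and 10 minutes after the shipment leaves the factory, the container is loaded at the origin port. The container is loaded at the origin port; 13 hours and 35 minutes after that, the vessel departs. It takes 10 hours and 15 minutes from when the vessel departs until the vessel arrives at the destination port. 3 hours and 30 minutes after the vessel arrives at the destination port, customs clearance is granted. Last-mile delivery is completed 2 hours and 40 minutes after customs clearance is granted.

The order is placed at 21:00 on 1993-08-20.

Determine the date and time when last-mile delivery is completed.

The order is placed: 21:00 Aug 20, 1993.
The shipment leaves the factory: 21:00 Aug 20, 1993 + 2h10m = 23:10 Aug 20, 1993.
The container is loaded at the origin port: 23:10 Aug 20, 1993 + 11h10m = 10:20 Aug 21, 1993.
The vessel departs: 10:20 Aug 21, 1993 + 13h35m = 23:55 Aug 21, 1993.
The vessel arrives at the destination port: 23:55 Aug 21, 1993 + 10h15m = 10:10 Aug 22, 1993.
Customs clearance is granted: 10:10 Aug 22, 1993 + 3h30m = 13:40 Aug 22, 1993.
Last-mile delivery is completed: 13:40 Aug 22, 1993 + 2h40m = 16:20 Aug 22, 1993.

16:20 on 1993-08-22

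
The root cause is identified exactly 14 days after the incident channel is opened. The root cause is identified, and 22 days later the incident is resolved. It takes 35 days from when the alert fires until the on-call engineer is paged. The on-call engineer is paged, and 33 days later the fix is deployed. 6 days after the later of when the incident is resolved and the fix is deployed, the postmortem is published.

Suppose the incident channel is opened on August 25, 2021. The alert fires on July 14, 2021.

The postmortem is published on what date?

October 6, 2021

The incident channel is opened: Aug 25, 2021.
The root cause is identified: Aug 25, 2021 + 14 days = Sep 8, 2021.
The incident is resolved: Sep 8, 2021 + 22 days = Sep 30, 2021.
The alert fires: Jul 14, 2021.
The on-call engineer is paged: Jul 14, 2021 + 35 days = Aug 18, 2021.
The fix is deployed: Aug 18, 2021 + 33 days = Sep 20, 2021.
Both prerequisites met — the incident is resolved (Sep 30, 2021), the fix is deployed (Sep 20, 2021); the later is Sep 30, 2021.
The postmortem is published: Sep 30, 2021 + 6 days = Oct 6, 2021.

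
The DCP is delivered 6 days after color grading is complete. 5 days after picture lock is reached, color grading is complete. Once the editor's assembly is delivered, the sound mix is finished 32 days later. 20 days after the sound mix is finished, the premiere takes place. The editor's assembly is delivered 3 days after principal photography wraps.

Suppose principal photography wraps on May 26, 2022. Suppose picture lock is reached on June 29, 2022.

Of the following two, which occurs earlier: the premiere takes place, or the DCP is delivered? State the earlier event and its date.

The DCP is delivered — July 10, 2022

Principal photography wraps: May 26, 2022.
The editor's assembly is delivered: May 26, 2022 + 3 days = May 29, 2022.
The sound mix is finished: May 29, 2022 + 32 days = Jun 30, 2022.
The premiere takes place: Jun 30, 2022 + 20 days = Jul 20, 2022.
Picture lock is reached: Jun 29, 2022.
Color grading is complete: Jun 29, 2022 + 5 days = Jul 4, 2022.
The DCP is delivered: Jul 4, 2022 + 6 days = Jul 10, 2022.
Comparing: the premiere takes place on Jul 20, 2022 vs the DCP is delivered on Jul 10, 2022. Earlier: the DCP is delivered.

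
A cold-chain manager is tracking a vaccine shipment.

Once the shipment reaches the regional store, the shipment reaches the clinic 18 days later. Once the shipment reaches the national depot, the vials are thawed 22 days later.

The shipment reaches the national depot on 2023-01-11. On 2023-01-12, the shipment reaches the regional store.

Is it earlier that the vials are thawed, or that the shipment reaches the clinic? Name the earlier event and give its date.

The shipment reaches the clinic — 2023-01-30

The shipment reaches the national depot: Jan 11, 2023.
The vials are thawed: Jan 11, 2023 + 22 days = Feb 2, 2023.
The shipment reaches the regional store: Jan 12, 2023.
The shipment reaches the clinic: Jan 12, 2023 + 18 days = Jan 30, 2023.
Comparing: the vials are thawed on Feb 2, 2023 vs the shipment reaches the clinic on Jan 30, 2023. Earlier: the shipment reaches the clinic.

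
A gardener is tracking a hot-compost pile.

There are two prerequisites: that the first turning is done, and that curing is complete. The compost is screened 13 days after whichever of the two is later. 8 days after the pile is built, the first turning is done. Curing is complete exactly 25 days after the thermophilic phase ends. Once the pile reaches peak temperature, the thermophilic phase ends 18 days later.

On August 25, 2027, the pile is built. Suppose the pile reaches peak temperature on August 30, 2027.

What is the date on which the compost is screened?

The pile is built: Aug 25, 2027.
The first turning is done: Aug 25, 2027 + 8 days = Sep 2, 2027.
The pile reaches peak temperature: Aug 30, 2027.
The thermophilic phase ends: Aug 30, 2027 + 18 days = Sep 17, 2027.
Curing is complete: Sep 17, 2027 + 25 days = Oct 12, 2027.
Both prerequisites met — the first turning is done (Sep 2, 2027), curing is complete (Oct 12, 2027); the later is Oct 12, 2027.
The compost is screened: Oct 12, 2027 + 13 days = Oct 25, 2027.

October 25, 2027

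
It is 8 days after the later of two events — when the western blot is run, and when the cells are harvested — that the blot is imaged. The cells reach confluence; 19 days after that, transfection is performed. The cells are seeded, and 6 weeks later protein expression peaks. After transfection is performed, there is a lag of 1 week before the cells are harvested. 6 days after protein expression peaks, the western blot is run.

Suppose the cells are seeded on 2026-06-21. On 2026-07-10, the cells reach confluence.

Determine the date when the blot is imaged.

2026-08-16

The cells are seeded: Jun 21, 2026.
Protein expression peaks: Jun 21, 2026 + 6 weeks = Aug 2, 2026.
The western blot is run: Aug 2, 2026 + 6 days = Aug 8, 2026.
The cells reach confluence: Jul 10, 2026.
Transfection is performed: Jul 10, 2026 + 19 days = Jul 29, 2026.
The cells are harvested: Jul 29, 2026 + 1 week = Aug 5, 2026.
Both prerequisites met — the western blot is run (Aug 8, 2026), the cells are harvested (Aug 5, 2026); the later is Aug 8, 2026.
The blot is imaged: Aug 8, 2026 + 8 days = Aug 16, 2026.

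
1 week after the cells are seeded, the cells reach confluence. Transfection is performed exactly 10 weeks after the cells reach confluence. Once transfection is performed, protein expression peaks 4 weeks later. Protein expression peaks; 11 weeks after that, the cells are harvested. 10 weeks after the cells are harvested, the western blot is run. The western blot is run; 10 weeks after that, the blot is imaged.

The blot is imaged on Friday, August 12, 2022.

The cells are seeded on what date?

Friday, September 24, 2021

The blot is imaged: Aug 12, 2022.
The western blot is run: Aug 12, 2022 − 10 weeks = Jun 3, 2022.
The cells are harvested: Jun 3, 2022 − 10 weeks = Mar 25, 2022.
Protein expression peaks: Mar 25, 2022 − 11 weeks = Jan 7, 2022.
Transfection is performed: Jan 7, 2022 − 4 weeks = Dec 10, 2021.
The cells reach confluence: Dec 10, 2021 − 10 weeks = Oct 1, 2021.
The cells are seeded: Oct 1, 2021 − 1 week = Sep 24, 2021.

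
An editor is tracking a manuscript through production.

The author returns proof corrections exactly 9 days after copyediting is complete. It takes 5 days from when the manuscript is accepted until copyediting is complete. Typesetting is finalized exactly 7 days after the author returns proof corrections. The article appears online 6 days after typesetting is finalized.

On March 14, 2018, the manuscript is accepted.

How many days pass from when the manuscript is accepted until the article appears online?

Causal path: the manuscript is accepted → copyediting is complete → the author returns proof corrections → typesetting is finalized → the article appears online.
Total delay along the path: 5 + 9 + 7 + 6 = 27 days.

27 days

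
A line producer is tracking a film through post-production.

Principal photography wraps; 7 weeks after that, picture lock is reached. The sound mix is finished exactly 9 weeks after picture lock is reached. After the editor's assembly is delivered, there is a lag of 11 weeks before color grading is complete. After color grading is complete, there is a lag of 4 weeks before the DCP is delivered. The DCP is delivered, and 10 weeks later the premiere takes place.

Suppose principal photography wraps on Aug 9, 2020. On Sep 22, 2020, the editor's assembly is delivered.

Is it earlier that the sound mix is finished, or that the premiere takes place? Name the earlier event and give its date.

Principal photography wraps: Aug 9, 2020.
Picture lock is reached: Aug 9, 2020 + 7 weeks = Sep 27, 2020.
The sound mix is finished: Sep 27, 2020 + 9 weeks = Nov 29, 2020.
The editor's assembly is delivered: Sep 22, 2020.
Color grading is complete: Sep 22, 2020 + 11 weeks = Dec 8, 2020.
The DCP is delivered: Dec 8, 2020 + 4 weeks = Jan 5, 2021.
The premiere takes place: Jan 5, 2021 + 10 weeks = Mar 16, 2021.
Comparing: the sound mix is finished on Nov 29, 2020 vs the premiere takes place on Mar 16, 2021. Earlier: the sound mix is finished.

The sound mix is finished — Nov 29, 2020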